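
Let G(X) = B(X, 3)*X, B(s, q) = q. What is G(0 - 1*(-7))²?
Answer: 441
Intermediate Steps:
G(X) = 3*X
G(0 - 1*(-7))² = (3*(0 - 1*(-7)))² = (3*(0 + 7))² = (3*7)² = 21² = 441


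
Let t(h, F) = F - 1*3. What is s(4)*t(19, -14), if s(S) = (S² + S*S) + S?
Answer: -612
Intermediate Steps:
t(h, F) = -3 + F (t(h, F) = F - 3 = -3 + F)
s(S) = S + 2*S² (s(S) = (S² + S²) + S = 2*S² + S = S + 2*S²)
s(4)*t(19, -14) = (4*(1 + 2*4))*(-3 - 14) = (4*(1 + 8))*(-17) = (4*9)*(-17) = 36*(-17) = -612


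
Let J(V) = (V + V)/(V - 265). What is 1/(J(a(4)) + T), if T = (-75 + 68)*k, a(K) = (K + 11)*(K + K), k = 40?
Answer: -29/8168 ≈ -0.0035504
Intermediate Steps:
a(K) = 2*K*(11 + K) (a(K) = (11 + K)*(2*K) = 2*K*(11 + K))
J(V) = 2*V/(-265 + V) (J(V) = (2*V)/(-265 + V) = 2*V/(-265 + V))
T = -280 (T = (-75 + 68)*40 = -7*40 = -280)
1/(J(a(4)) + T) = 1/(2*(2*4*(11 + 4))/(-265 + 2*4*(11 + 4)) - 280) = 1/(2*(2*4*15)/(-265 + 2*4*15) - 280) = 1/(2*120/(-265 + 120) - 280) = 1/(2*120/(-145) - 280) = 1/(2*120*(-1/145) - 280) = 1/(-48/29 - 280) = 1/(-8168/29) = -29/8168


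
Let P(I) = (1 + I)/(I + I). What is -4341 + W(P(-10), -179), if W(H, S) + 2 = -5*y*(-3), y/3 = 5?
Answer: -4118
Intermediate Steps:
y = 15 (y = 3*5 = 15)
P(I) = (1 + I)/(2*I) (P(I) = (1 + I)/((2*I)) = (1 + I)*(1/(2*I)) = (1 + I)/(2*I))
W(H, S) = 223 (W(H, S) = -2 - 5*15*(-3) = -2 - 75*(-3) = -2 + 225 = 223)
-4341 + W(P(-10), -179) = -4341 + 223 = -4118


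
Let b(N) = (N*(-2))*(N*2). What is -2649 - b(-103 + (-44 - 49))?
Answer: 151015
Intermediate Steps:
b(N) = -4*N**2 (b(N) = (-2*N)*(2*N) = -4*N**2)
-2649 - b(-103 + (-44 - 49)) = -2649 - (-4)*(-103 + (-44 - 49))**2 = -2649 - (-4)*(-103 - 93)**2 = -2649 - (-4)*(-196)**2 = -2649 - (-4)*38416 = -2649 - 1*(-153664) = -2649 + 153664 = 151015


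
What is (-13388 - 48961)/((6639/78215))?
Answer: -1625542345/2213 ≈ -7.3454e+5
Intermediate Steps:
(-13388 - 48961)/((6639/78215)) = -62349/(6639*(1/78215)) = -62349/6639/78215 = -62349*78215/6639 = -1625542345/2213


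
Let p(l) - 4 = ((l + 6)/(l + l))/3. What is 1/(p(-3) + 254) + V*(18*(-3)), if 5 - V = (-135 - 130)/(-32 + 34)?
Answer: -11486469/1547 ≈ -7425.0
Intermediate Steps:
p(l) = 4 + (6 + l)/(6*l) (p(l) = 4 + ((l + 6)/(l + l))/3 = 4 + ((6 + l)/((2*l)))*(1/3) = 4 + ((6 + l)*(1/(2*l)))*(1/3) = 4 + ((6 + l)/(2*l))*(1/3) = 4 + (6 + l)/(6*l))
V = 275/2 (V = 5 - (-135 - 130)/(-32 + 34) = 5 - (-265)/2 = 5 - 1*(-265/2) = 5 + 265/2 = 275/2 ≈ 137.50)
1/(p(-3) + 254) + V*(18*(-3)) = 1/((25/6 + 1/(-3)) + 254) + 275*(18*(-3))/2 = 1/((25/6 - 1/3) + 254) + (275/2)*(-54) = 1/(23/6 + 254) - 7425 = 1/(1547/6) - 7425 = 6/1547 - 7425 = -11486469/1547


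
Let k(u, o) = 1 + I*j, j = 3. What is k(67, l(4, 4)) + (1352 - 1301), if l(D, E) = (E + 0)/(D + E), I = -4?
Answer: 40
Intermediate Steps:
l(D, E) = E/(D + E)
k(u, o) = -11 (k(u, o) = 1 - 4*3 = 1 - 12 = -11)
k(67, l(4, 4)) + (1352 - 1301) = -11 + (1352 - 1301) = -11 + 51 = 40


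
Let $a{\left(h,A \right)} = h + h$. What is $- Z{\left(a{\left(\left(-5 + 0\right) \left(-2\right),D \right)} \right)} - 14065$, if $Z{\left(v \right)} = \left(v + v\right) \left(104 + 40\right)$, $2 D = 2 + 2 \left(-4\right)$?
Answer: $-19825$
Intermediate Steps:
$D = -3$ ($D = \frac{2 + 2 \left(-4\right)}{2} = \frac{2 - 8}{2} = \frac{1}{2} \left(-6\right) = -3$)
$a{\left(h,A \right)} = 2 h$
$Z{\left(v \right)} = 288 v$ ($Z{\left(v \right)} = 2 v 144 = 288 v$)
$- Z{\left(a{\left(\left(-5 + 0\right) \left(-2\right),D \right)} \right)} - 14065 = - 288 \cdot 2 \left(-5 + 0\right) \left(-2\right) - 14065 = - 288 \cdot 2 \left(\left(-5\right) \left(-2\right)\right) - 14065 = - 288 \cdot 2 \cdot 10 - 14065 = - 288 \cdot 20 - 14065 = \left(-1\right) 5760 - 14065 = -5760 - 14065 = -19825$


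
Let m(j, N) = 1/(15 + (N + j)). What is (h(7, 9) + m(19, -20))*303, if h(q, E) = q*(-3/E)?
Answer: -9595/14 ≈ -685.36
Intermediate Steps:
h(q, E) = -3*q/E
m(j, N) = 1/(15 + N + j)
(h(7, 9) + m(19, -20))*303 = (-3*7/9 + 1/(15 - 20 + 19))*303 = (-3*7*⅑ + 1/14)*303 = (-7/3 + 1/14)*303 = -95/42*303 = -9595/14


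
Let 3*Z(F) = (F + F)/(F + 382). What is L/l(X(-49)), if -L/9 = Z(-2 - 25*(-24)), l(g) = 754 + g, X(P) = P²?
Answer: -897/772975 ≈ -0.0011605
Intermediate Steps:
Z(F) = 2*F/(3*(382 + F)) (Z(F) = ((F + F)/(F + 382))/3 = ((2*F)/(382 + F))/3 = (2*F/(382 + F))/3 = 2*F/(3*(382 + F)))
L = -897/245 (L = -6*(-2 - 25*(-24))/(382 + (-2 - 25*(-24))) = -6*(-2 + 600)/(382 + (-2 + 600)) = -6*598/(382 + 598) = -6*598/980 = -9*299/735 = -897/245 ≈ -3.6612)
L/l(X(-49)) = -897/(245*(754 + (-49)²)) = -897/(245*(754 + 2401)) = -897/245/3155 = -897/245*1/3155 = -897/772975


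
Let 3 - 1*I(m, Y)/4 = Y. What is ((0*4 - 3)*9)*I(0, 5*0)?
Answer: -324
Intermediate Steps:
I(m, Y) = 12 - 4*Y
((0*4 - 3)*9)*I(0, 5*0) = ((0*4 - 3)*9)*(12 - 20*0) = ((0 - 3)*9)*(12 - 4*0) = (-3*9)*(12 + 0) = -27*12 = -324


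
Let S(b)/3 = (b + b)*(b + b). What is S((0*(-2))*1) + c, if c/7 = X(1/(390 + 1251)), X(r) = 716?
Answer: 5012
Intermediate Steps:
c = 5012 (c = 7*716 = 5012)
S(b) = 12*b**2 (S(b) = 3*((b + b)*(b + b)) = 3*((2*b)*(2*b)) = 3*(4*b**2) = 12*b**2)
S((0*(-2))*1) + c = 12*((0*(-2))*1)**2 + 5012 = 12*(0*1)**2 + 5012 = 12*0**2 + 5012 = 12*0 + 5012 = 0 + 5012 = 5012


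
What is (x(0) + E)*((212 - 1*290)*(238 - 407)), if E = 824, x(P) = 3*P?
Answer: 10861968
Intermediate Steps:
(x(0) + E)*((212 - 1*290)*(238 - 407)) = (3*0 + 824)*((212 - 1*290)*(238 - 407)) = (0 + 824)*((212 - 290)*(-169)) = 824*(-78*(-169)) = 824*13182 = 10861968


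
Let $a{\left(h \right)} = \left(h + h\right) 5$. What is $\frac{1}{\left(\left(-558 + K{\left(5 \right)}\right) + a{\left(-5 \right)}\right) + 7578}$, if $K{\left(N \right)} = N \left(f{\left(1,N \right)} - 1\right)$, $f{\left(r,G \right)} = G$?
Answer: $\frac{1}{6990} \approx 0.00014306$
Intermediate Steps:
$a{\left(h \right)} = 10 h$ ($a{\left(h \right)} = 2 h 5 = 10 h$)
$K{\left(N \right)} = N \left(-1 + N\right)$ ($K{\left(N \right)} = N \left(N - 1\right) = N \left(-1 + N\right)$)
$\frac{1}{\left(\left(-558 + K{\left(5 \right)}\right) + a{\left(-5 \right)}\right) + 7578} = \frac{1}{\left(\left(-558 + 5 \left(-1 + 5\right)\right) + 10 \left(-5\right)\right) + 7578} = \frac{1}{\left(\left(-558 + 5 \cdot 4\right) - 50\right) + 7578} = \frac{1}{\left(\left(-558 + 20\right) - 50\right) + 7578} = \frac{1}{\left(-538 - 50\right) + 7578} = \frac{1}{-588 + 7578} = \frac{1}{6990}$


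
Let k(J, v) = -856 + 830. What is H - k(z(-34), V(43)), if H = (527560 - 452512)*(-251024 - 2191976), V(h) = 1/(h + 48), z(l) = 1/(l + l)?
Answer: -183342263974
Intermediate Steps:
z(l) = 1/(2*l)
V(h) = 1/(48 + h)
k(J, v) = -26
H = -183342264000 (H = 75048*(-2443000) = -183342264000)
H - k(z(-34), V(43)) = -183342264000 - 1*(-26) = -183342264000 + 26 = -183342263974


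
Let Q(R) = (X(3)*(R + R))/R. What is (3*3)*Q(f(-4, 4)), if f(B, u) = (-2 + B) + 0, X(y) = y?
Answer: 54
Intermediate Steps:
f(B, u) = -2 + B
Q(R) = 6 (Q(R) = (3*(R + R))/R = (3*(2*R))/R = (6*R)/R = 6)
(3*3)*Q(f(-4, 4)) = (3*3)*6 = 9*6 = 54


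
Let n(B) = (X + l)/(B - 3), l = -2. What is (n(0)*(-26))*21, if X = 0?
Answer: -364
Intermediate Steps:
n(B) = -2/(-3 + B) (n(B) = (0 - 2)/(B - 3) = -2/(-3 + B))
(n(0)*(-26))*21 = (-2/(-3 + 0)*(-26))*21 = (-2/(-3)*(-26))*21 = (-2*(-⅓)*(-26))*21 = ((⅔)*(-26))*21 = -52/3*21 = -364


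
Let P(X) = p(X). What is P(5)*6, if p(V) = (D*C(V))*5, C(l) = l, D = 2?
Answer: 300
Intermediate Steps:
p(V) = 10*V (p(V) = (2*V)*5 = 10*V)
P(X) = 10*X
P(5)*6 = (10*5)*6 = 50*6 = 300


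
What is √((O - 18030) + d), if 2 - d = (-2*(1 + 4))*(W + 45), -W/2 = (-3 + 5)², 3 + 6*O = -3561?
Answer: 78*I*√3 ≈ 135.1*I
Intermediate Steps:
O = -594 (O = -½ + (⅙)*(-3561) = -½ - 1187/2 = -594)
W = -8 (W = -2*(-3 + 5)² = -2*2² = -2*4 = -8)
d = 372 (d = 2 - (-2*(1 + 4))*(-8 + 45) = 2 - (-2*5)*37 = 2 - (-10)*37 = 2 - 1*(-370) = 2 + 370 = 372)
√((O - 18030) + d) = √((-594 - 18030) + 372) = √(-18624 + 372) = √(-18252) = 78*I*√3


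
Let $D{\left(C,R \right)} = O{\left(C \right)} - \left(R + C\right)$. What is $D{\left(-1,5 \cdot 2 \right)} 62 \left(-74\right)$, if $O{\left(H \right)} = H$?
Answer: $45880$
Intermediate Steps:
$D{\left(C,R \right)} = - R$ ($D{\left(C,R \right)} = C - \left(R + C\right) = C - \left(C + R\right) = - R$)
$D{\left(-1,5 \cdot 2 \right)} 62 \left(-74\right) = - 5 \cdot 2 \cdot 62 \left(-74\right) = \left(-1\right) 10 \cdot 62 \left(-74\right) = \left(-10\right) 62 \left(-74\right) = \left(-620\right) \left(-74\right) = 45880$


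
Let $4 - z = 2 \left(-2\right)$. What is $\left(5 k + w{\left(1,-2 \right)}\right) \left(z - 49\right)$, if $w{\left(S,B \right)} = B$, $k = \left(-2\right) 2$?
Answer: $902$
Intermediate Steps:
$z = 8$ ($z = 4 - 2 \left(-2\right) = 4 - -4 = 4 + 4 = 8$)
$k = -4$
$\left(5 k + w{\left(1,-2 \right)}\right) \left(z - 49\right) = \left(5 \left(-4\right) - 2\right) \left(8 - 49\right) = \left(-20 - 2\right) \left(-41\right) = \left(-22\right) \left(-41\right) = 902$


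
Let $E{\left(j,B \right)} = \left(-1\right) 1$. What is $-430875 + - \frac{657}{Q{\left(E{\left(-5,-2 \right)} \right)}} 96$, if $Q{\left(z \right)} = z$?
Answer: $-367803$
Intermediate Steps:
$E{\left(j,B \right)} = -1$
$-430875 + - \frac{657}{Q{\left(E{\left(-5,-2 \right)} \right)}} 96 = -430875 + - \frac{657}{-1} \cdot 96 = -430875 + \left(-657\right) \left(-1\right) 96 = -430875 + 657 \cdot 96 = -430875 + 63072 = -367803$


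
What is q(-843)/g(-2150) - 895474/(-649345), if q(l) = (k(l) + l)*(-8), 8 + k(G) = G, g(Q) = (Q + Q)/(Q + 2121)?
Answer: 12952415898/139609175 ≈ 92.776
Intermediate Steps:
g(Q) = 2*Q/(2121 + Q) (g(Q) = (2*Q)/(2121 + Q) = 2*Q/(2121 + Q))
k(G) = -8 + G
q(l) = 64 - 16*l (q(l) = ((-8 + l) + l)*(-8) = (-8 + 2*l)*(-8) = 64 - 16*l)
q(-843)/g(-2150) - 895474/(-649345) = (64 - 16*(-843))/((2*(-2150)/(2121 - 2150))) - 895474/(-649345) = (64 + 13488)/((2*(-2150)/(-29))) - 895474*(-1/649345) = 13552/((2*(-2150)*(-1/29))) + 895474/649345 = 13552/(4300/29) + 895474/649345 = 13552*(29/4300) + 895474/649345 = 98252/1075 + 895474/649345 = 12952415898/139609175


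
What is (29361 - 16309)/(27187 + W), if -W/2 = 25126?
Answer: -13052/23065 ≈ -0.56588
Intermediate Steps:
W = -50252 (W = -2*25126 = -50252)
(29361 - 16309)/(27187 + W) = (29361 - 16309)/(27187 - 50252) = 13052/(-23065) = 13052*(-1/23065) = -13052/23065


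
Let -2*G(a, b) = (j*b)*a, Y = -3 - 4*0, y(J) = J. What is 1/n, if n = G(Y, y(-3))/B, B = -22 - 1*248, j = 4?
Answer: 15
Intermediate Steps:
Y = -3 (Y = -3 + 0 = -3)
G(a, b) = -2*a*b (G(a, b) = -4*b*a/2 = -2*a*b)
B = -270 (B = -22 - 248 = -270)
n = 1/15 (n = -2*(-3)*(-3)/(-270) = -18*(-1/270) = 1/15 ≈ 0.066667)
1/n = 1/(1/15) = 15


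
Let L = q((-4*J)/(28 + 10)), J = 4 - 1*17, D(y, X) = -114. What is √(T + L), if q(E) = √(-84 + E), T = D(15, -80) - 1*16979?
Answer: √(-6170573 + 19*I*√29830)/19 ≈ 0.034764 + 130.74*I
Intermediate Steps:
J = -13 (J = 4 - 17 = -13)
T = -17093 (T = -114 - 1*16979 = -114 - 16979 = -17093)
L = I*√29830/19 (L = √(-84 + (-4*(-13))/(28 + 10)) = √(-84 + 52/38) = √(-84 + 52*(1/38)) = √(-84 + 26/19) = √(-1570/19) = I*√29830/19 ≈ 9.0902*I)
√(T + L) = √(-17093 + I*√29830/19)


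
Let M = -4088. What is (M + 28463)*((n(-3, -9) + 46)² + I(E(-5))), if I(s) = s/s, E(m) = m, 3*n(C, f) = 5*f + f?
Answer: 19134375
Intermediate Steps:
n(C, f) = 2*f (n(C, f) = (5*f + f)/3 = (6*f)/3 = 2*f)
I(s) = 1
(M + 28463)*((n(-3, -9) + 46)² + I(E(-5))) = (-4088 + 28463)*((2*(-9) + 46)² + 1) = 24375*((-18 + 46)² + 1) = 24375*(28² + 1) = 24375*(784 + 1) = 24375*785 = 19134375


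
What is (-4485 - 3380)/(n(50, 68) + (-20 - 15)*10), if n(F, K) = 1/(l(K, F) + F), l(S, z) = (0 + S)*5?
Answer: 278850/12409 ≈ 22.472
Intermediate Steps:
l(S, z) = 5*S (l(S, z) = S*5 = 5*S)
n(F, K) = 1/(F + 5*K) (n(F, K) = 1/(5*K + F) = 1/(F + 5*K))
(-4485 - 3380)/(n(50, 68) + (-20 - 15)*10) = (-4485 - 3380)/(1/(50 + 5*68) + (-20 - 15)*10) = -7865/(1/(50 + 340) - 35*10) = -7865/(1/390 - 350) = -7865/(-136499/390) = -7865*(-390/136499) = 278850/12409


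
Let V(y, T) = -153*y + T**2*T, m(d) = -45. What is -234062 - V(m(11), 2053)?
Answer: -8653243824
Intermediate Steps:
V(y, T) = T**3 - 153*y (V(y, T) = -153*y + T**3 = T**3 - 153*y)
-234062 - V(m(11), 2053) = -234062 - (2053**3 - 153*(-45)) = -234062 - (8653002877 + 6885) = -234062 - 1*8653009762 = -234062 - 8653009762 = -8653243824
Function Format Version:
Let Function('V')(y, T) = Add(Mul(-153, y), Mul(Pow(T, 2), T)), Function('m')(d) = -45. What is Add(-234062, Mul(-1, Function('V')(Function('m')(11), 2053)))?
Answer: -8653243824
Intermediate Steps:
Function('V')(y, T) = Add(Pow(T, 3), Mul(-153, y)) (Function('V')(y, T) = Add(Mul(-153, y), Pow(T, 3)) = Add(Pow(T, 3), Mul(-153, y)))
Add(-234062, Mul(-1, Function('V')(Function('m')(11), 2053))) = Add(-234062, Mul(-1, Add(Pow(2053, 3), Mul(-153, -45)))) = Add(-234062, Mul(-1, Add(8653002877, 6885))) = Add(-234062, Mul(-1, 8653009762)) = Add(-234062, -8653009762) = -8653243824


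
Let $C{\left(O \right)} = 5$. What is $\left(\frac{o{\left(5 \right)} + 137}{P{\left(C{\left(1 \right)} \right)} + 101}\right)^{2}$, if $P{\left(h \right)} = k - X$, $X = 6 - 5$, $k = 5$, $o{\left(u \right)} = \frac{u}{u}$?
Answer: $\frac{2116}{1225} \approx 1.7273$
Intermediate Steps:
$o{\left(u \right)} = 1$
$X = 1$ ($X = 6 - 5 = 1$)
$P{\left(h \right)} = 4$ ($P{\left(h \right)} = 5 - 1 = 4$)
$\left(\frac{o{\left(5 \right)} + 137}{P{\left(C{\left(1 \right)} \right)} + 101}\right)^{2} = \left(\frac{1 + 137}{4 + 101}\right)^{2} = \left(\frac{138}{105}\right)^{2} = \left(138 \cdot \frac{1}{105}\right)^{2} = \left(\frac{46}{35}\right)^{2} = \frac{2116}{1225}$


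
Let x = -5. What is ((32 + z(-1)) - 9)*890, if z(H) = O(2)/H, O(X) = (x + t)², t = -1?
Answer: -11570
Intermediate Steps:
O(X) = 36 (O(X) = (-5 - 1)² = (-6)² = 36)
z(H) = 36/H
((32 + z(-1)) - 9)*890 = ((32 + 36/(-1)) - 9)*890 = ((32 + 36*(-1)) - 9)*890 = ((32 - 36) - 9)*890 = (-4 - 9)*890 = -13*890 = -11570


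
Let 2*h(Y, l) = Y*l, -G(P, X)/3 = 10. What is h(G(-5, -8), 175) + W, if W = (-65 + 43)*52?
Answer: -3769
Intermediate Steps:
G(P, X) = -30 (G(P, X) = -3*10 = -30)
W = -1144 (W = -22*52 = -1144)
h(Y, l) = Y*l/2 (h(Y, l) = (Y*l)/2 = Y*l/2)
h(G(-5, -8), 175) + W = (1/2)*(-30)*175 - 1144 = -2625 - 1144 = -3769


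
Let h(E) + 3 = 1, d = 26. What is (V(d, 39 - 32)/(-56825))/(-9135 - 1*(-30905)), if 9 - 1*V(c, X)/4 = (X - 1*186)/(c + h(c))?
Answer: -79/1484496300 ≈ -5.3217e-8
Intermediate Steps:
h(E) = -2 (h(E) = -3 + 1 = -2)
V(c, X) = 36 - 4*(-186 + X)/(-2 + c) (V(c, X) = 36 - 4*(X - 1*186)/(c - 2) = 36 - 4*(X - 186)/(-2 + c) = 36 - 4*(-186 + X)/(-2 + c))
(V(d, 39 - 32)/(-56825))/(-9135 - 1*(-30905)) = ((4*(168 - (39 - 32) + 9*26)/(-2 + 26))/(-56825))/(-9135 - 1*(-30905)) = ((4*(168 - 1*7 + 234)/24)*(-1/56825))/(-9135 + 30905) = ((4*(1/24)*(168 - 7 + 234))*(-1/56825))/21770 = ((4*(1/24)*395)*(-1/56825))*(1/21770) = ((395/6)*(-1/56825))*(1/21770) = -79/68190*1/21770 = -79/1484496300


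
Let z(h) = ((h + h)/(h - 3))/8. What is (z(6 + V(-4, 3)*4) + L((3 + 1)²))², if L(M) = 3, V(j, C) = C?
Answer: 1089/100 ≈ 10.890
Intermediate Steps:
z(h) = h/(4*(-3 + h)) (z(h) = ((2*h)/(-3 + h))*(⅛) = (2*h/(-3 + h))*(⅛) = h/(4*(-3 + h)))
(z(6 + V(-4, 3)*4) + L((3 + 1)²))² = ((6 + 3*4)/(4*(-3 + (6 + 3*4))) + 3)² = ((6 + 12)/(4*(-3 + (6 + 12))) + 3)² = ((¼)*18/(-3 + 18) + 3)² = ((¼)*18/15 + 3)² = ((¼)*18*(1/15) + 3)² = (3/10 + 3)² = (33/10)² = 1089/100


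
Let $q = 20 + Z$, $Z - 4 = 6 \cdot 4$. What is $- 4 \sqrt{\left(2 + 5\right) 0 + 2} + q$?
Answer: $48 - 4 \sqrt{2} \approx 42.343$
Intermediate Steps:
$Z = 28$ ($Z = 4 + 6 \cdot 4 = 4 + 24 = 28$)
$q = 48$ ($q = 20 + 28 = 48$)
$- 4 \sqrt{\left(2 + 5\right) 0 + 2} + q = - 4 \sqrt{\left(2 + 5\right) 0 + 2} + 48 = - 4 \sqrt{7 \cdot 0 + 2} + 48 = - 4 \sqrt{0 + 2} + 48 = - 4 \sqrt{2} + 48 = 48 - 4 \sqrt{2}$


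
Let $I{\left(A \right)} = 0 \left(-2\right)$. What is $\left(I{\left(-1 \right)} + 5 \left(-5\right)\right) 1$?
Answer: $-25$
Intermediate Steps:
$I{\left(A \right)} = 0$
$\left(I{\left(-1 \right)} + 5 \left(-5\right)\right) 1 = \left(0 + 5 \left(-5\right)\right) 1 = \left(0 - 25\right) 1 = \left(-25\right) 1 = -25$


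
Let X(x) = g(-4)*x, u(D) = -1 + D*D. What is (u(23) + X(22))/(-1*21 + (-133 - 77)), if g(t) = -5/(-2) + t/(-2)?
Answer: -19/7 ≈ -2.7143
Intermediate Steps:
u(D) = -1 + D**2
g(t) = 5/2 - t/2 (g(t) = -5*(-1/2) + t*(-1/2) = 5/2 - t/2)
X(x) = 9*x/2 (X(x) = (5/2 - 1/2*(-4))*x = (5/2 + 2)*x = 9*x/2)
(u(23) + X(22))/(-1*21 + (-133 - 77)) = ((-1 + 23**2) + (9/2)*22)/(-1*21 + (-133 - 77)) = ((-1 + 529) + 99)/(-21 - 210) = (528 + 99)/(-231) = 627*(-1/231) = -19/7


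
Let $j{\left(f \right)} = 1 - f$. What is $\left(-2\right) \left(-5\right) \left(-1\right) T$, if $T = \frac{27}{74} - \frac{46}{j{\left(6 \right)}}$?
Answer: $- \frac{3539}{37} \approx -95.649$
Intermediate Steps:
$T = \frac{3539}{370}$ ($T = \frac{27}{74} - \frac{46}{1 - 6} = 27 \cdot \frac{1}{74} - \frac{46}{1 - 6} = \frac{27}{74} - \frac{46}{-5} = \frac{27}{74} - - \frac{46}{5} = \frac{27}{74} + \frac{46}{5} = \frac{3539}{370} \approx 9.5649$)
$\left(-2\right) \left(-5\right) \left(-1\right) T = \left(-2\right) \left(-5\right) \left(-1\right) \frac{3539}{370} = 10 \left(-1\right) \frac{3539}{370} = \left(-10\right) \frac{3539}{370} = - \frac{3539}{37}$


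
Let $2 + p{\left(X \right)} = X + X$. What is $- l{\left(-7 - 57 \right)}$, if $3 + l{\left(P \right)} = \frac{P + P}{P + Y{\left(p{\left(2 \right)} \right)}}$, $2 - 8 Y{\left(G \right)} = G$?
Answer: $1$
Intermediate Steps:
$p{\left(X \right)} = -2 + 2 X$ ($p{\left(X \right)} = -2 + \left(X + X\right) = -2 + 2 X$)
$Y{\left(G \right)} = \frac{1}{4} - \frac{G}{8}$
$l{\left(P \right)} = -1$ ($l{\left(P \right)} = -3 + \frac{P + P}{P + \left(\frac{1}{4} - \frac{-2 + 2 \cdot 2}{8}\right)} = -3 + \frac{2 P}{P + \left(\frac{1}{4} - \frac{-2 + 4}{8}\right)} = -3 + \frac{2 P}{P + \left(\frac{1}{4} - \frac{1}{4}\right)} = -3 + \frac{2 P}{P + 0} = -3 + \frac{2 P}{P} = -3 + 2 = -1$)
$- l{\left(-7 - 57 \right)} = \left(-1\right) \left(-1\right) = 1$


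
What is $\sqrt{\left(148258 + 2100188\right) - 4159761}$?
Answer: $i \sqrt{1911315} \approx 1382.5 i$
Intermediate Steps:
$\sqrt{\left(148258 + 2100188\right) - 4159761} = \sqrt{2248446 - 4159761} = \sqrt{-1911315} = i \sqrt{1911315}$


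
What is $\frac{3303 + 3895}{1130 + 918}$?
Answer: $\frac{3599}{1024} \approx 3.5146$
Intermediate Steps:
$\frac{3303 + 3895}{1130 + 918} = \frac{7198}{2048} = 7198 \cdot \frac{1}{2048} = \frac{3599}{1024}$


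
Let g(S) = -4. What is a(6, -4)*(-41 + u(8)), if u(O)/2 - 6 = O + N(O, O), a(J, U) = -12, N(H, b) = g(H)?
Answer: 252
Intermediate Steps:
N(H, b) = -4
u(O) = 4 + 2*O (u(O) = 12 + 2*(O - 4) = 12 + 2*(-4 + O) = 12 + (-8 + 2*O) = 4 + 2*O)
a(6, -4)*(-41 + u(8)) = -12*(-41 + (4 + 2*8)) = -12*(-41 + (4 + 16)) = -12*(-41 + 20) = -12*(-21) = 252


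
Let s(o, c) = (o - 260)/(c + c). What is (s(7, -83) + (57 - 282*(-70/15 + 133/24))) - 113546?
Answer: -37759763/332 ≈ -1.1373e+5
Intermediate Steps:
s(o, c) = (-260 + o)/(2*c) (s(o, c) = (-260 + o)/((2*c)) = (-260 + o)*(1/(2*c)) = (-260 + o)/(2*c))
(s(7, -83) + (57 - 282*(-70/15 + 133/24))) - 113546 = ((½)*(-260 + 7)/(-83) + (57 - 282*(-70/15 + 133/24))) - 113546 = ((½)*(-1/83)*(-253) + (57 - 282*(-70*1/15 + 133*(1/24)))) - 113546 = (253/166 + (57 - 282*(-14/3 + 133/24))) - 113546 = (253/166 + (57 - 282*7/8)) - 113546 = (253/166 + (57 - 987/4)) - 113546 = (253/166 - 759/4) - 113546 = -62491/332 - 113546 = -37759763/332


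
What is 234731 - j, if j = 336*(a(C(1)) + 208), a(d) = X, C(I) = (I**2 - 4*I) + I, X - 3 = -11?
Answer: 167531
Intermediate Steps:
X = -8 (X = 3 - 11 = -8)
C(I) = I**2 - 3*I
a(d) = -8
j = 67200 (j = 336*(-8 + 208) = 336*200 = 67200)
234731 - j = 234731 - 1*67200 = 234731 - 67200 = 167531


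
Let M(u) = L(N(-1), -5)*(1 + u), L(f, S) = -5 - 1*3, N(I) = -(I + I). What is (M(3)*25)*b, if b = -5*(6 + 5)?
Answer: 44000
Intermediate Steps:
b = -55 (b = -5*11 = -55)
N(I) = -2*I
L(f, S) = -8 (L(f, S) = -5 - 3 = -8)
M(u) = -8 - 8*u (M(u) = -8*(1 + u) = -8 - 8*u)
(M(3)*25)*b = ((-8 - 8*3)*25)*(-55) = ((-8 - 24)*25)*(-55) = -32*25*(-55) = -800*(-55) = 44000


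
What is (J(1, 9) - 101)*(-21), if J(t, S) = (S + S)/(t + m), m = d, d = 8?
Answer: 2079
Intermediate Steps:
m = 8
J(t, S) = 2*S/(8 + t) (J(t, S) = (S + S)/(t + 8) = (2*S)/(8 + t) = 2*S/(8 + t))
(J(1, 9) - 101)*(-21) = (2*9/(8 + 1) - 101)*(-21) = (2*9/9 - 101)*(-21) = (2*9*(⅑) - 101)*(-21) = (2 - 101)*(-21) = -99*(-21) = 2079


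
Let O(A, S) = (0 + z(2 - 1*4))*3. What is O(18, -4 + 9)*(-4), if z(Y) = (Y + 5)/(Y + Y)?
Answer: 9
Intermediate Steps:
z(Y) = (5 + Y)/(2*Y) (z(Y) = (5 + Y)/((2*Y)) = (5 + Y)*(1/(2*Y)) = (5 + Y)/(2*Y))
O(A, S) = -9/4 (O(A, S) = (0 + (5 + (2 - 1*4))/(2*(2 - 1*4)))*3 = (0 + (5 + (2 - 4))/(2*(2 - 4)))*3 = (0 + (1/2)*(5 - 2)/(-2))*3 = (0 + (1/2)*(-1/2)*3)*3 = (0 - 3/4)*3 = -3/4*3 = -9/4)
O(18, -4 + 9)*(-4) = -9/4*(-4) = 9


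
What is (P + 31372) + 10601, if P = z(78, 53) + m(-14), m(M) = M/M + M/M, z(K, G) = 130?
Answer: 42105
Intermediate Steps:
m(M) = 2 (m(M) = 1 + 1 = 2)
P = 132 (P = 130 + 2 = 132)
(P + 31372) + 10601 = (132 + 31372) + 10601 = 31504 + 10601 = 42105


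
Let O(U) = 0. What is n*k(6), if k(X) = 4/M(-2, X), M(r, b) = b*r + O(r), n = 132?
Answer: -44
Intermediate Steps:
M(r, b) = b*r (M(r, b) = b*r + 0 = b*r)
k(X) = -2/X (k(X) = 4/((X*(-2))) = 4/((-2*X)) = 4*(-1/(2*X)) = -2/X)
n*k(6) = 132*(-2/6) = 132*(-2*⅙) = 132*(-⅓) = -44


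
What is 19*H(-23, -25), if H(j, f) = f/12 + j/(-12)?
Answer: -19/6 ≈ -3.1667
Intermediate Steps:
H(j, f) = -j/12 + f/12 (H(j, f) = f*(1/12) + j*(-1/12) = f/12 - j/12 = -j/12 + f/12)
19*H(-23, -25) = 19*(-1/12*(-23) + (1/12)*(-25)) = 19*(23/12 - 25/12) = 19*(-⅙) = -19/6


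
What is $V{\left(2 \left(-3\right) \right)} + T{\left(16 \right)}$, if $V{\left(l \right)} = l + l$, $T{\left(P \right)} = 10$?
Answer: $-2$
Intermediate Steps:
$V{\left(l \right)} = 2 l$
$V{\left(2 \left(-3\right) \right)} + T{\left(16 \right)} = 2 \cdot 2 \left(-3\right) + 10 = 2 \left(-6\right) + 10 = -12 + 10 = -2$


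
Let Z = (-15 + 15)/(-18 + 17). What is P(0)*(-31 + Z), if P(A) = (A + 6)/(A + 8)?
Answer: -93/4 ≈ -23.250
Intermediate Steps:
Z = 0 (Z = 0/(-1) = 0*(-1) = 0)
P(A) = (6 + A)/(8 + A)
P(0)*(-31 + Z) = ((6 + 0)/(8 + 0))*(-31 + 0) = (6/8)*(-31) = ((⅛)*6)*(-31) = (¾)*(-31) = -93/4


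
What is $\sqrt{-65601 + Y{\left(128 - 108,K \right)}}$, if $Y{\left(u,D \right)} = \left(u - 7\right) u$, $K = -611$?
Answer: $19 i \sqrt{181} \approx 255.62 i$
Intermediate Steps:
$Y{\left(u,D \right)} = u \left(-7 + u\right)$ ($Y{\left(u,D \right)} = \left(-7 + u\right) u = u \left(-7 + u\right)$)
$\sqrt{-65601 + Y{\left(128 - 108,K \right)}} = \sqrt{-65601 + \left(128 - 108\right) \left(-7 + \left(128 - 108\right)\right)} = \sqrt{-65601 + 20 \left(-7 + 20\right)} = \sqrt{-65601 + 20 \cdot 13} = \sqrt{-65601 + 260} = \sqrt{-65341} = 19 i \sqrt{181}$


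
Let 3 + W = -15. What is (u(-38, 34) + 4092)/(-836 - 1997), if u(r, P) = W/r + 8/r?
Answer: -77753/53827 ≈ -1.4445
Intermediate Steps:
W = -18 (W = -3 - 15 = -18)
u(r, P) = -10/r (u(r, P) = -18/r + 8/r = -10/r)
(u(-38, 34) + 4092)/(-836 - 1997) = (-10/(-38) + 4092)/(-836 - 1997) = (-10*(-1/38) + 4092)/(-2833) = (5/19 + 4092)*(-1/2833) = (77753/19)*(-1/2833) = -77753/53827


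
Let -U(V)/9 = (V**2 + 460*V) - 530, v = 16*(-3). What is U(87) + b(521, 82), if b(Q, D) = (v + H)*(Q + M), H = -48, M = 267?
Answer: -499179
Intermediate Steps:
v = -48
U(V) = 4770 - 4140*V - 9*V**2 (U(V) = -9*((V**2 + 460*V) - 530) = -9*(-530 + V**2 + 460*V) = 4770 - 4140*V - 9*V**2)
b(Q, D) = -25632 - 96*Q (b(Q, D) = (-48 - 48)*(Q + 267) = -96*(267 + Q) = -25632 - 96*Q)
U(87) + b(521, 82) = (4770 - 4140*87 - 9*87**2) + (-25632 - 96*521) = (4770 - 360180 - 9*7569) + (-25632 - 50016) = (4770 - 360180 - 68121) - 75648 = -423531 - 75648 = -499179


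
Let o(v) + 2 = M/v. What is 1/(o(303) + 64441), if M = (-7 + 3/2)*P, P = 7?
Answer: 606/39049957 ≈ 1.5519e-5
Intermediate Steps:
M = -77/2 (M = (-7 + 3/2)*7 = -11/2*7 = -77/2 ≈ -38.500)
o(v) = -2 - 77/(2*v)
1/(o(303) + 64441) = 1/((-2 - 77/2/303) + 64441) = 1/((-2 - 77/2*1/303) + 64441) = 1/((-2 - 77/606) + 64441) = 1/(-1289/606 + 64441) = 1/(39049957/606) = 606/39049957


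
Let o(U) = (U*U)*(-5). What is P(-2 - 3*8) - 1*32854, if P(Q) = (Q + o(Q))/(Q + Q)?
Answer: -65577/2 ≈ -32789.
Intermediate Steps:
o(U) = -5*U**2 (o(U) = U**2*(-5) = -5*U**2)
P(Q) = (Q - 5*Q**2)/(2*Q) (P(Q) = (Q - 5*Q**2)/(Q + Q) = (Q - 5*Q**2)/((2*Q)) = (Q - 5*Q**2)*(1/(2*Q)) = (Q - 5*Q**2)/(2*Q))
P(-2 - 3*8) - 1*32854 = (1/2 - 5*(-2 - 3*8)/2) - 1*32854 = (1/2 - 5*(-2 - 24)/2) - 32854 = (1/2 - 5/2*(-26)) - 32854 = (1/2 + 65) - 32854 = 131/2 - 32854 = -65577/2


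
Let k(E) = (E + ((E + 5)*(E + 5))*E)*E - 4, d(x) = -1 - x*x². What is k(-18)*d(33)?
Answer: -1979321288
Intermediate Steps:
d(x) = -1 - x³
k(E) = -4 + E*(E + E*(5 + E)²) (k(E) = (E + ((5 + E)*(5 + E))*E)*E - 4 = (E + (5 + E)²*E)*E - 4 = (E + E*(5 + E)²)*E - 4 = E*(E + E*(5 + E)²) - 4 = -4 + E*(E + E*(5 + E)²))
k(-18)*d(33) = (-4 + (-18)² + (-18)²*(5 - 18)²)*(-1 - 1*33³) = (-4 + 324 + 324*(-13)²)*(-1 - 1*35937) = (-4 + 324 + 324*169)*(-1 - 35937) = (-4 + 324 + 54756)*(-35938) = 55076*(-35938) = -1979321288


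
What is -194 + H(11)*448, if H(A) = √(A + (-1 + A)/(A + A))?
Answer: -194 + 1344*√154/11 ≈ 1322.2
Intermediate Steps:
H(A) = √(A + (-1 + A)/(2*A)) (H(A) = √(A + (-1 + A)/((2*A))) = √(A + (-1 + A)*(1/(2*A))) = √(A + (-1 + A)/(2*A)))
-194 + H(11)*448 = -194 + (√(2 - 2/11 + 4*11)/2)*448 = -194 + (√(2 - 2*1/11 + 44)/2)*448 = -194 + (√(2 - 2/11 + 44)/2)*448 = -194 + (√(504/11)/2)*448 = -194 + ((6*√154/11)/2)*448 = -194 + (3*√154/11)*448 = -194 + 1344*√154/11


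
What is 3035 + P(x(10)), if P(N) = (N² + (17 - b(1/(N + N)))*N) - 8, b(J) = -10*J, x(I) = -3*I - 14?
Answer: 4220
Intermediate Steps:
x(I) = -14 - 3*I
P(N) = -8 + N² + N*(17 + 5/N) (P(N) = (N² + (17 - (-10)/(N + N))*N) - 8 = (N² + (17 - (-10)/(2*N))*N) - 8 = (N² + (17 - (-10)*1/(2*N))*N) - 8 = (N² + (17 - (-5)/N)*N) - 8 = (N² + (17 + 5/N)*N) - 8 = (N² + N*(17 + 5/N)) - 8 = -8 + N² + N*(17 + 5/N))
3035 + P(x(10)) = 3035 + (-3 + (-14 - 3*10)² + 17*(-14 - 3*10)) = 3035 + (-3 + (-14 - 30)² + 17*(-14 - 30)) = 3035 + (-3 + (-44)² + 17*(-44)) = 3035 + (-3 + 1936 - 748) = 3035 + 1185 = 4220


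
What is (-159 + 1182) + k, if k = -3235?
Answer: -2212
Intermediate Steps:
(-159 + 1182) + k = (-159 + 1182) - 3235 = 1023 - 3235 = -2212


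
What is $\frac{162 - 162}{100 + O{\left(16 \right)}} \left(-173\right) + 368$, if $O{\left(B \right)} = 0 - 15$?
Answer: $368$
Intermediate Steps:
$O{\left(B \right)} = -15$ ($O{\left(B \right)} = 0 - 15 = -15$)
$\frac{162 - 162}{100 + O{\left(16 \right)}} \left(-173\right) + 368 = \frac{162 - 162}{100 - 15} \left(-173\right) + 368 = \frac{0}{85} \left(-173\right) + 368 = 0 \cdot \frac{1}{85} \left(-173\right) + 368 = 0 \left(-173\right) + 368 = 0 + 368 = 368$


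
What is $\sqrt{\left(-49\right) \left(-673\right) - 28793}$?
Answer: $2 \sqrt{1046} \approx 64.684$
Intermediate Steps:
$\sqrt{\left(-49\right) \left(-673\right) - 28793} = \sqrt{32977 - 28793} = \sqrt{4184} = 2 \sqrt{1046}$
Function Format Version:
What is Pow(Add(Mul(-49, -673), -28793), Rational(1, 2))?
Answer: Mul(2, Pow(1046, Rational(1, 2))) ≈ 64.684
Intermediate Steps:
Pow(Add(Mul(-49, -673), -28793), Rational(1, 2)) = Pow(Add(32977, -28793), Rational(1, 2)) = Pow(4184, Rational(1, 2)) = Mul(2, Pow(1046, Rational(1, 2)))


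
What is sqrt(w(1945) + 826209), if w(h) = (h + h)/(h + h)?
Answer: sqrt(826210) ≈ 908.96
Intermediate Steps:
w(h) = 1 (w(h) = (2*h)/((2*h)) = (2*h)*(1/(2*h)) = 1)
sqrt(w(1945) + 826209) = sqrt(1 + 826209) = sqrt(826210)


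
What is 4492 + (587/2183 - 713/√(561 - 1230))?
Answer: 9806623/2183 + 713*I*√669/669 ≈ 4492.3 + 27.566*I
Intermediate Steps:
4492 + (587/2183 - 713/√(561 - 1230)) = 4492 + (587*(1/2183) - 713*(-I*√669/669)) = 4492 + (587/2183 - 713*(-I*√669/669)) = 4492 + (587/2183 - (-713)*I*√669/669) = 4492 + (587/2183 + 713*I*√669/669) = 9806623/2183 + 713*I*√669/669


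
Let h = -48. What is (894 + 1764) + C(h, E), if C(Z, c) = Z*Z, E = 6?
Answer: 4962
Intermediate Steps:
C(Z, c) = Z²
(894 + 1764) + C(h, E) = (894 + 1764) + (-48)² = 2658 + 2304 = 4962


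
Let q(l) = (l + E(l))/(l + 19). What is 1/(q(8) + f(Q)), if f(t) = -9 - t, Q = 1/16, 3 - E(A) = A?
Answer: -144/1289 ≈ -0.11171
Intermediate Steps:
E(A) = 3 - A
Q = 1/16 ≈ 0.062500
q(l) = 3/(19 + l) (q(l) = (l + (3 - l))/(l + 19) = 3/(19 + l))
1/(q(8) + f(Q)) = 1/(3/(19 + 8) + (-9 - 1*1/16)) = 1/(3/27 + (-9 - 1/16)) = 1/(3*(1/27) - 145/16) = 1/(⅑ - 145/16) = 1/(-1289/144) = -144/1289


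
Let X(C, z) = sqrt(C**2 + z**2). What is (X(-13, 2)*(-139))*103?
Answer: -14317*sqrt(173) ≈ -1.8831e+5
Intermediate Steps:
(X(-13, 2)*(-139))*103 = (sqrt((-13)**2 + 2**2)*(-139))*103 = (sqrt(169 + 4)*(-139))*103 = (sqrt(173)*(-139))*103 = -139*sqrt(173)*103 = -14317*sqrt(173)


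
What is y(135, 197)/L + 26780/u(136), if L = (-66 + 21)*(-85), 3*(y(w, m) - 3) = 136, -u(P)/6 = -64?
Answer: 5122603/73440 ≈ 69.752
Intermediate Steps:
u(P) = 384 (u(P) = -6*(-64) = 384)
y(w, m) = 145/3 (y(w, m) = 3 + (⅓)*136 = 3 + 136/3 = 145/3)
L = 3825 (L = -45*(-85) = 3825)
y(135, 197)/L + 26780/u(136) = (145/3)/3825 + 26780/384 = (145/3)*(1/3825) + 26780*(1/384) = 29/2295 + 6695/96 = 5122603/73440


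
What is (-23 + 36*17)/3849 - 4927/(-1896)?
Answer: 6693589/2432568 ≈ 2.7517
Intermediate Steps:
(-23 + 36*17)/3849 - 4927/(-1896) = (-23 + 612)*(1/3849) - 4927*(-1/1896) = 589*(1/3849) + 4927/1896 = 589/3849 + 4927/1896 = 6693589/2432568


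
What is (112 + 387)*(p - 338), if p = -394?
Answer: -365268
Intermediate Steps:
(112 + 387)*(p - 338) = (112 + 387)*(-394 - 338) = 499*(-732) = -365268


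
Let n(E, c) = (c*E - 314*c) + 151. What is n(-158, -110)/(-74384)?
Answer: -52071/74384 ≈ -0.70003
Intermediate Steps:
n(E, c) = 151 - 314*c + E*c (n(E, c) = (E*c - 314*c) + 151 = (-314*c + E*c) + 151 = 151 - 314*c + E*c)
n(-158, -110)/(-74384) = (151 - 314*(-110) - 158*(-110))/(-74384) = (151 + 34540 + 17380)*(-1/74384) = 52071*(-1/74384) = -52071/74384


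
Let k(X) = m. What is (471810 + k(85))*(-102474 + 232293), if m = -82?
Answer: 61239257232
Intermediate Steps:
k(X) = -82
(471810 + k(85))*(-102474 + 232293) = (471810 - 82)*(-102474 + 232293) = 471728*129819 = 61239257232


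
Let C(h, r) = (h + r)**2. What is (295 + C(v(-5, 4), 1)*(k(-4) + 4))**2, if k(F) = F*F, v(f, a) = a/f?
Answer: 2187441/25 ≈ 87498.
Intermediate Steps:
k(F) = F**2
(295 + C(v(-5, 4), 1)*(k(-4) + 4))**2 = (295 + (4/(-5) + 1)**2*((-4)**2 + 4))**2 = (295 + (4*(-1/5) + 1)**2*(16 + 4))**2 = (295 + (-4/5 + 1)**2*20)**2 = (295 + (1/5)**2*20)**2 = (295 + (1/25)*20)**2 = (295 + 4/5)**2 = (1479/5)**2 = 2187441/25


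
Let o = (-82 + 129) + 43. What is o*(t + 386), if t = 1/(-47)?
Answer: 1632690/47 ≈ 34738.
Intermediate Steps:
t = -1/47 ≈ -0.021277
o = 90 (o = 47 + 43 = 90)
o*(t + 386) = 90*(-1/47 + 386) = 90*(18141/47) = 1632690/47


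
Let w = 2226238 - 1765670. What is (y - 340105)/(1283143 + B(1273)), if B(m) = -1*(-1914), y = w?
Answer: 120463/1285057 ≈ 0.093741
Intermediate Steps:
w = 460568
y = 460568
B(m) = 1914
(y - 340105)/(1283143 + B(1273)) = (460568 - 340105)/(1283143 + 1914) = 120463/1285057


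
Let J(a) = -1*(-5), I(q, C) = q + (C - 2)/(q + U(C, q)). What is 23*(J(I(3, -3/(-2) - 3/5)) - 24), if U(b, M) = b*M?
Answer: -437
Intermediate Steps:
U(b, M) = M*b
I(q, C) = q + (-2 + C)/(q + C*q) (I(q, C) = q + (C - 2)/(q + q*C) = q + (-2 + C)/(q + C*q))
J(a) = 5
23*(J(I(3, -3/(-2) - 3/5)) - 24) = 23*(5 - 24) = 23*(-19) = -437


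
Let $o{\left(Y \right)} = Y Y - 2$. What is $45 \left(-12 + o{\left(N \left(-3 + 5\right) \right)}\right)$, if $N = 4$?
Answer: $2250$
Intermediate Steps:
$o{\left(Y \right)} = -2 + Y^{2}$ ($o{\left(Y \right)} = Y^{2} - 2 = -2 + Y^{2}$)
$45 \left(-12 + o{\left(N \left(-3 + 5\right) \right)}\right) = 45 \left(-12 - \left(2 - \left(4 \left(-3 + 5\right)\right)^{2}\right)\right) = 45 \left(-12 - \left(2 - \left(4 \cdot 2\right)^{2}\right)\right) = 45 \left(-12 - \left(2 - 8^{2}\right)\right) = 45 \left(-12 + \left(-2 + 64\right)\right) = 45 \left(-12 + 62\right) = 45 \cdot 50 = 2250$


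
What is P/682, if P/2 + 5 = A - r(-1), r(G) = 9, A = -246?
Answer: -260/341 ≈ -0.76246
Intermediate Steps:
P = -520 (P = -10 + 2*(-246 - 1*9) = -10 + 2*(-246 - 9) = -10 + 2*(-255) = -10 - 510 = -520)
P/682 = -520/682 = -520*1/682 = -260/341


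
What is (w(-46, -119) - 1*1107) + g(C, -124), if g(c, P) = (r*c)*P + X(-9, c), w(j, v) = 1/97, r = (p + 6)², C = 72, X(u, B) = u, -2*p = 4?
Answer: -13964507/97 ≈ -1.4396e+5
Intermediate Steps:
p = -2 (p = -½*4 = -2)
r = 16 (r = (-2 + 6)² = 4² = 16)
w(j, v) = 1/97
g(c, P) = -9 + 16*P*c (g(c, P) = (16*c)*P - 9 = 16*P*c - 9 = -9 + 16*P*c)
(w(-46, -119) - 1*1107) + g(C, -124) = (1/97 - 1*1107) + (-9 + 16*(-124)*72) = (1/97 - 1107) + (-9 - 142848) = -107378/97 - 142857 = -13964507/97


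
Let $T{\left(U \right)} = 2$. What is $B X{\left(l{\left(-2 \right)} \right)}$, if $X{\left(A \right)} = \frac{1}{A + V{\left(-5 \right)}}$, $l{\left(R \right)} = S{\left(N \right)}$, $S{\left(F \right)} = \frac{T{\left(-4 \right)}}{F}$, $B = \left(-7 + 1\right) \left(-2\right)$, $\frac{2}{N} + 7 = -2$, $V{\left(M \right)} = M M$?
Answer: $\frac{3}{4} \approx 0.75$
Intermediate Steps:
$V{\left(M \right)} = M^{2}$
$N = - \frac{2}{9}$ ($N = \frac{2}{-7 - 2} = \frac{2}{-9} = 2 \left(- \frac{1}{9}\right) = - \frac{2}{9} \approx -0.22222$)
$B = 12$ ($B = \left(-6\right) \left(-2\right) = 12$)
$S{\left(F \right)} = \frac{2}{F}$
$l{\left(R \right)} = -9$ ($l{\left(R \right)} = \frac{2}{- \frac{2}{9}} = 2 \left(- \frac{9}{2}\right) = -9$)
$X{\left(A \right)} = \frac{1}{25 + A}$ ($X{\left(A \right)} = \frac{1}{A + \left(-5\right)^{2}} = \frac{1}{A + 25} = \frac{1}{25 + A}$)
$B X{\left(l{\left(-2 \right)} \right)} = \frac{12}{25 - 9} = \frac{12}{16} = 12 \cdot \frac{1}{16} = \frac{3}{4}$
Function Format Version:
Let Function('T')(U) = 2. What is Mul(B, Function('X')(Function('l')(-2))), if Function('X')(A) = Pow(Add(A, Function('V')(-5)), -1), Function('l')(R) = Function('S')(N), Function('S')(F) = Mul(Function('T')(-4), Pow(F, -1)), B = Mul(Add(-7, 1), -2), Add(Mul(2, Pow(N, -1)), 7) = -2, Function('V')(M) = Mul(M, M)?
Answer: Rational(3, 4) ≈ 0.75000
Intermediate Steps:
Function('V')(M) = Pow(M, 2)
N = Rational(-2, 9) (N = Mul(2, Pow(Add(-7, -2), -1)) = Mul(2, Pow(-9, -1)) = Mul(2, Rational(-1, 9)) = Rational(-2, 9) ≈ -0.22222)
B = 12 (B = Mul(-6, -2) = 12)
Function('S')(F) = Mul(2, Pow(F, -1))
Function('l')(R) = -9 (Function('l')(R) = Mul(2, Pow(Rational(-2, 9), -1)) = Mul(2, Rational(-9, 2)) = -9)
Function('X')(A) = Pow(Add(25, A), -1) (Function('X')(A) = Pow(Add(A, Pow(-5, 2)), -1) = Pow(Add(A, 25), -1) = Pow(Add(25, A), -1))
Mul(B, Function('X')(Function('l')(-2))) = Mul(12, Pow(Add(25, -9), -1)) = Mul(12, Pow(16, -1)) = Mul(12, Rational(1, 16)) = Rational(3, 4)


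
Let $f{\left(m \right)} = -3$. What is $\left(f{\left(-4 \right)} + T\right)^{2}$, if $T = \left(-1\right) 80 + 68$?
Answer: $225$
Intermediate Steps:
$T = -12$ ($T = -80 + 68 = -12$)
$\left(f{\left(-4 \right)} + T\right)^{2} = \left(-3 - 12\right)^{2} = \left(-15\right)^{2} = 225$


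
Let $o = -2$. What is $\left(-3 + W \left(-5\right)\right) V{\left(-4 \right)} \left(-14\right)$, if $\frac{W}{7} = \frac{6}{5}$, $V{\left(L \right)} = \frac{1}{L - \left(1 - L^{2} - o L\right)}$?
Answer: $\frac{630}{19} \approx 33.158$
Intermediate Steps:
$V{\left(L \right)} = \frac{1}{-1 + L^{2} - L}$ ($V{\left(L \right)} = \frac{1}{L - \left(1 - L^{2} + 2 L\right)} = \frac{1}{-1 + L^{2} - L}$)
$W = \frac{42}{5}$ ($W = 7 \cdot \frac{6}{5} = \frac{42}{5} \approx 8.4$)
$\left(-3 + W \left(-5\right)\right) V{\left(-4 \right)} \left(-14\right) = \frac{-3 + \frac{42}{5} \left(-5\right)}{-1 + \left(-4\right)^{2} - -4} \left(-14\right) = \frac{-3 - 42}{-1 + 16 + 4} \left(-14\right) = - \frac{45}{19} \left(-14\right) = \left(-45\right) \frac{1}{19} \left(-14\right) = \left(- \frac{45}{19}\right) \left(-14\right) = \frac{630}{19}$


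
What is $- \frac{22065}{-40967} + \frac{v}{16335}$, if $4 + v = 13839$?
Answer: $\frac{185442044}{133839189} \approx 1.3856$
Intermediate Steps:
$v = 13835$ ($v = -4 + 13839 = 13835$)
$- \frac{22065}{-40967} + \frac{v}{16335} = - \frac{22065}{-40967} + \frac{13835}{16335} = \left(-22065\right) \left(- \frac{1}{40967}\right) + 13835 \cdot \frac{1}{16335} = \frac{22065}{40967} + \frac{2767}{3267} = \frac{185442044}{133839189}$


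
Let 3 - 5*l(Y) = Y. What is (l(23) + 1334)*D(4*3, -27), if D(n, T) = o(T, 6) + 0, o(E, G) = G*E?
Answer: -215460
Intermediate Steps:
o(E, G) = E*G
l(Y) = ⅗ - Y/5
D(n, T) = 6*T (D(n, T) = T*6 + 0 = 6*T + 0 = 6*T)
(l(23) + 1334)*D(4*3, -27) = ((⅗ - ⅕*23) + 1334)*(6*(-27)) = ((⅗ - 23/5) + 1334)*(-162) = (-4 + 1334)*(-162) = 1330*(-162) = -215460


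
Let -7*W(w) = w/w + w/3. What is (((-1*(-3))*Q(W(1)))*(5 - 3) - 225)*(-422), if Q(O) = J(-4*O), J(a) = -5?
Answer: 107610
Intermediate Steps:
W(w) = -⅐ - w/21 (W(w) = -(w/w + w/3)/7 = -(1 + w*(⅓))/7 = -(1 + w/3)/7 = -⅐ - w/21)
Q(O) = -5
(((-1*(-3))*Q(W(1)))*(5 - 3) - 225)*(-422) = ((-1*(-3)*(-5))*(5 - 3) - 225)*(-422) = ((3*(-5))*2 - 225)*(-422) = (-15*2 - 225)*(-422) = (-30 - 225)*(-422) = -255*(-422) = 107610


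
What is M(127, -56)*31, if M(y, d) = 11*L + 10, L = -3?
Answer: -713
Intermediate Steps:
M(y, d) = -23 (M(y, d) = 11*(-3) + 10 = -33 + 10 = -23)
M(127, -56)*31 = -23*31 = -713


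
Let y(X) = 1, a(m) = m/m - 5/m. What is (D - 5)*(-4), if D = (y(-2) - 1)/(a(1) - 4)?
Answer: 20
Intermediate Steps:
a(m) = 1 - 5/m
D = 0 (D = (1 - 1)/((-5 + 1)/1 - 4) = 0/(1*(-4) - 4) = 0/(-4 - 4) = 0/(-8) = 0*(-⅛) = 0)
(D - 5)*(-4) = (0 - 5)*(-4) = -5*(-4) = 20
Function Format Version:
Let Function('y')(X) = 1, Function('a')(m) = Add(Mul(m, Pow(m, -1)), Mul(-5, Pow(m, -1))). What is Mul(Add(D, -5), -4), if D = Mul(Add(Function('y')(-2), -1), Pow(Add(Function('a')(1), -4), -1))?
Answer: 20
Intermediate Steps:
Function('a')(m) = Add(1, Mul(-5, Pow(m, -1)))
D = 0 (D = Mul(Add(1, -1), Pow(Add(Mul(Pow(1, -1), Add(-5, 1)), -4), -1)) = Mul(0, Pow(Add(Mul(1, -4), -4), -1)) = Mul(0, Pow(Add(-4, -4), -1)) = Mul(0, Pow(-8, -1)) = Mul(0, Rational(-1, 8)) = 0)
Mul(Add(D, -5), -4) = Mul(Add(0, -5), -4) = Mul(-5, -4) = 20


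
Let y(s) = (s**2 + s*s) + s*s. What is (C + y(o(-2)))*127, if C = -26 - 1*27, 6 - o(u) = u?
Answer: 17653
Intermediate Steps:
o(u) = 6 - u
y(s) = 3*s**2 (y(s) = (s**2 + s**2) + s**2 = 2*s**2 + s**2 = 3*s**2)
C = -53 (C = -26 - 27 = -53)
(C + y(o(-2)))*127 = (-53 + 3*(6 - 1*(-2))**2)*127 = (-53 + 3*(6 + 2)**2)*127 = (-53 + 3*8**2)*127 = (-53 + 3*64)*127 = (-53 + 192)*127 = 139*127 = 17653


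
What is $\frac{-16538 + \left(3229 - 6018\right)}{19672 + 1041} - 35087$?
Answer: $- \frac{9438654}{269} \approx -35088.0$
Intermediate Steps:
$\frac{-16538 + \left(3229 - 6018\right)}{19672 + 1041} - 35087 = \frac{-16538 + \left(3229 - 6018\right)}{20713} - 35087 = \left(-16538 - 2789\right) \frac{1}{20713} - 35087 = \left(-19327\right) \frac{1}{20713} - 35087 = - \frac{251}{269} - 35087 = - \frac{9438654}{269}$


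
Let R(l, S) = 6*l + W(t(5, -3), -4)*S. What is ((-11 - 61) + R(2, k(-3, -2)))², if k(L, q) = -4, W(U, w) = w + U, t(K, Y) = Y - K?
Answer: 144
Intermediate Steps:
W(U, w) = U + w
R(l, S) = -12*S + 6*l (R(l, S) = 6*l + ((-3 - 1*5) - 4)*S = 6*l + ((-3 - 5) - 4)*S = 6*l + (-8 - 4)*S = 6*l - 12*S = -12*S + 6*l)
((-11 - 61) + R(2, k(-3, -2)))² = ((-11 - 61) + (-12*(-4) + 6*2))² = (-72 + (48 + 12))² = (-72 + 60)² = (-12)² = 144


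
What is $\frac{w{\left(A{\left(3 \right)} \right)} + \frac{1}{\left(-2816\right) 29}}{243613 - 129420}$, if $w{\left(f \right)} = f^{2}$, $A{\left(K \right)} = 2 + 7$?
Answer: $\frac{6614783}{9325457152} \approx 0.00070933$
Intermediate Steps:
$A{\left(K \right)} = 9$
$\frac{w{\left(A{\left(3 \right)} \right)} + \frac{1}{\left(-2816\right) 29}}{243613 - 129420} = \frac{9^{2} + \frac{1}{\left(-2816\right) 29}}{243613 - 129420} = \frac{81 + \frac{1}{-81664}}{114193} = \left(81 - \frac{1}{81664}\right) \frac{1}{114193} = \frac{6614783}{81664} \cdot \frac{1}{114193} = \frac{6614783}{9325457152}$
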